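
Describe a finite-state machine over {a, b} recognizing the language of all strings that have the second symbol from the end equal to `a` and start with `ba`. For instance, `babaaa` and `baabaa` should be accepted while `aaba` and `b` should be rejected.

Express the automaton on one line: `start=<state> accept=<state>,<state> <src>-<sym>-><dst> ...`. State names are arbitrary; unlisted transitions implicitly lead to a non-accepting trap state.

start=S0 accept=S8,S9 S0-a->S1 S0-b->S2 S1-a->S3 S1-b->S4 S2-a->S5 S2-b->S6 S3-a->S3 S3-b->S4 S4-a->S7 S4-b->S6 S5-a->S8 S5-b->S9 S6-a->S7 S6-b->S6 S7-a->S3 S7-b->S4 S8-a->S8 S8-b->S9 S9-a->S5 S9-b->S10 S10-a->S5 S10-b->S10

Handle the two conditions separately and then intersect. The first has 7 states tracking the last 2 symbols read; the second has 4 states tracking whether the input so far still matches the prefix `ba`. A product state is a pair (one from each), accepting exactly when both do.
An 11-state machine:
          a    b  
>  S0     S1   S2 
   S1     S3   S4 
   S2     S5   S6 
   S3     S3   S4 
   S4     S7   S6 
   S5     S8   S9 
   S6     S7   S6 
   S7     S3   S4 
 * S8     S8   S9 
 * S9     S5  S10 
   S10    S5  S10 
(> = start, * = accepting)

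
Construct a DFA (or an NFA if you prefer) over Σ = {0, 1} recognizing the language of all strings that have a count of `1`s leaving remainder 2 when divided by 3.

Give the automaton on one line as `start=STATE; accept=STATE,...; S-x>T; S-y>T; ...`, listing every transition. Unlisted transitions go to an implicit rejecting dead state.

start=S0; accept=S2; S0-0>S0; S0-1>S1; S1-0>S1; S1-1>S2; S2-0>S2; S2-1>S0

Keep the running count of `1`s modulo 3: each `1` advances along the cycle S0 → S1 → S2 → S0 while other symbols loop. Accept at S2.
3 states suffice.
        0   1  
>  S0   S0  S1 
   S1   S1  S2 
 * S2   S2  S0 
(> = start, * = accepting)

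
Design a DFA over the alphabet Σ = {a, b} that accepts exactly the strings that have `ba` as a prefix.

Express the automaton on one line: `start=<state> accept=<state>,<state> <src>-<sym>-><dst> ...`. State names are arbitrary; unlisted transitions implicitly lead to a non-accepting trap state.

Walk along `ba` while the input agrees: from s0 take `b` to s1, and so on. Any deviation drops to the rejecting sink s3. Once s2 is reached the prefix is confirmed and every continuation is accepted.
A 4-state machine:
        a   b  
>  s0   s3  s1 
   s1   s2  s3 
 * s2   s2  s2 
   s3   s3  s3 
(> = start, * = accepting)

start=s0 accept=s2 s0-a->s3 s0-b->s1 s1-a->s2 s1-b->s3 s2-a->s2 s2-b->s2 s3-a->s3 s3-b->s3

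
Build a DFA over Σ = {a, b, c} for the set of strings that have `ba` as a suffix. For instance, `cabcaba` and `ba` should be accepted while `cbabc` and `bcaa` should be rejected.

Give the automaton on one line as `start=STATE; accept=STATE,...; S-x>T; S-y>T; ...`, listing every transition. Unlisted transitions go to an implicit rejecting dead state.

start=s0; accept=s2; s0-a>s0; s0-b>s1; s0-c>s0; s1-a>s2; s1-b>s1; s1-c>s0; s2-a>s0; s2-b>s1; s2-c>s0

Let each state record the length of the longest suffix of the input read so far that is also a prefix of `ba`. s1 means the last symbol is `b`; s2 means the last 2 symbols are `ba`. Accept only at s2, where the string currently ends in `ba`.
        a   b   c  
>  s0   s0  s1  s0 
   s1   s2  s1  s0 
 * s2   s0  s1  s0 
(> = start, * = accepting)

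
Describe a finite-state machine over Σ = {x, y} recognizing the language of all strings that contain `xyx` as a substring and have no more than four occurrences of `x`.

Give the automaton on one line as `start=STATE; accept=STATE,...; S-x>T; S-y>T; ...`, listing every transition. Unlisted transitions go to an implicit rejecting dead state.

start=q0; accept=q6,q10,q12; q0-x>q1; q0-y>q0; q1-x>q2; q1-y>q3; q2-x>q4; q2-y>q5; q3-x>q6; q3-y>q7; q4-x>q8; q4-y>q9; q5-x>q10; q5-y>q11; q6-x>q10; q6-y>q6; q7-x>q2; q7-y>q7; q8-x>q8; q8-y>q8; q9-x>q12; q9-y>q8; q10-x>q12; q10-y>q10; q11-x>q4; q11-y>q11; q12-x>q8; q12-y>q12

Handle the two conditions separately and then intersect. One (4 states) tracks whether and how much of `xyx` has been seen; the other (6 states) tracks the count of `x`s, saturating at 5. Each combined state is a pair, one component from each; accept when both components accept. Minimizing collapses redundant product states.
With 13 states:
          x    y  
>  q0     q1   q0 
   q1     q2   q3 
   q2     q4   q5 
   q3     q6   q7 
   q4     q8   q9 
   q5    q10  q11 
 * q6    q10   q6 
   q7     q2   q7 
   q8     q8   q8 
   q9    q12   q8 
 * q10   q12  q10 
   q11    q4  q11 
 * q12    q8  q12 
(> = start, * = accepting)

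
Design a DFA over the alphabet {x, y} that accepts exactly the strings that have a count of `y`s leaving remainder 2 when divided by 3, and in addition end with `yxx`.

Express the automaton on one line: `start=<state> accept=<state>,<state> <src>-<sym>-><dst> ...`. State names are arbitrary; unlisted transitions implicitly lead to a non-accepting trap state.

Build one automaton per condition and run them in lockstep. The first has 3 states tracking the count of `y`s modulo 3; the second has 4 states tracking how much of the suffix `yxx` has currently been matched. A product state is a pair (one from each), accepting exactly when both do.
A 12-state machine:
       x  y 
>  A   A  B 
   B   C  D 
   C   E  D 
   D   F  G 
   E   H  D 
   F   I  G 
   G   J  B 
   H   H  D 
 * I   K  G 
   J   L  B 
   K   K  G 
   L   A  B 
(> = start, * = accepting)

start=A accept=I A-x->A A-y->B B-x->C B-y->D C-x->E C-y->D D-x->F D-y->G E-x->H E-y->D F-x->I F-y->G G-x->J G-y->B H-x->H H-y->D I-x->K I-y->G J-x->L J-y->B K-x->K K-y->G L-x->A L-y->B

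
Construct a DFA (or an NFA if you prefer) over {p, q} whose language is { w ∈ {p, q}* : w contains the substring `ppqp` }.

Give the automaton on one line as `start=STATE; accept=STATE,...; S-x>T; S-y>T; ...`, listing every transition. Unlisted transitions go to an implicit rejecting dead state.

Track how much of `ppqp` has been matched so far: state S0 is no progress, S4 is the absorbing accept state reached once `ppqp` has occurred. Intermediate states record partial matches; on a mismatch, fall back to the longest reusable overlap.
        p   q  
>  S0   S1  S0 
   S1   S2  S0 
   S2   S2  S3 
   S3   S4  S0 
 * S4   S4  S4 
(> = start, * = accepting)

start=S0; accept=S4; S0-p>S1; S0-q>S0; S1-p>S2; S1-q>S0; S2-p>S2; S2-q>S3; S3-p>S4; S3-q>S0; S4-p>S4; S4-q>S4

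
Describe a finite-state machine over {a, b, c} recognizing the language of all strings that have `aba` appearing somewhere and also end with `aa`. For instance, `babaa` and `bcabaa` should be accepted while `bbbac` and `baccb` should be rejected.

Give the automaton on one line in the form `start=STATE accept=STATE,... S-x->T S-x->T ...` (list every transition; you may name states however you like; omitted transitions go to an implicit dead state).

Handle the two conditions separately and then intersect. The first has 4 states tracking whether and how much of `aba` has been seen; the second has 3 states tracking how much of the suffix `aa` has currently been matched. A product state is a pair (one from each), accepting exactly when both do.
With 7 states:
        a   b   c  
>  s0   s1  s0  s0 
   s1   s2  s3  s0 
   s2   s2  s3  s0 
   s3   s4  s0  s0 
   s4   s5  s6  s6 
 * s5   s5  s6  s6 
   s6   s4  s6  s6 
(> = start, * = accepting)

start=s0 accept=s5 s0-a->s1 s0-b->s0 s0-c->s0 s1-a->s2 s1-b->s3 s1-c->s0 s2-a->s2 s2-b->s3 s2-c->s0 s3-a->s4 s3-b->s0 s3-c->s0 s4-a->s5 s4-b->s6 s4-c->s6 s5-a->s5 s5-b->s6 s5-c->s6 s6-a->s4 s6-b->s6 s6-c->s6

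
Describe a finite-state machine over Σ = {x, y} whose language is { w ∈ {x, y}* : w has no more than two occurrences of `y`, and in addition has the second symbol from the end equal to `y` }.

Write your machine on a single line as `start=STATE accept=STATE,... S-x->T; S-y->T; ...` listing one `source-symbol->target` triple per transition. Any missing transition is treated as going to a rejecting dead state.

start=s0; accept=s5,s6,s9; s0-x->s1; s0-y->s2; s1-x->s3; s1-y->s4; s2-x->s5; s2-y->s6; s3-x->s3; s3-y->s4; s4-x->s5; s4-y->s6; s5-x->s7; s5-y->s8; s6-x->s9; s6-y->s10; s7-x->s7; s7-y->s8; s8-x->s9; s8-y->s10; s9-x->s11; s9-y->s12; s10-x->s13; s10-y->s10; s11-x->s11; s11-y->s12; s12-x->s13; s12-y->s10; s13-x->s14; s13-y->s12; s14-x->s14; s14-y->s12

Handle the two conditions separately and then intersect. One (4 states) tracks the count of `y`s, saturating at 3; the other (7 states) tracks the last 2 symbols read. Each combined state is a pair, one component from each; accept when both components accept.
          x    y  
>  s0     s1   s2 
   s1     s3   s4 
   s2     s5   s6 
   s3     s3   s4 
   s4     s5   s6 
 * s5     s7   s8 
 * s6     s9  s10 
   s7     s7   s8 
   s8     s9  s10 
 * s9    s11  s12 
   s10   s13  s10 
   s11   s11  s12 
   s12   s13  s10 
   s13   s14  s12 
   s14   s14  s12 
(> = start, * = accepting)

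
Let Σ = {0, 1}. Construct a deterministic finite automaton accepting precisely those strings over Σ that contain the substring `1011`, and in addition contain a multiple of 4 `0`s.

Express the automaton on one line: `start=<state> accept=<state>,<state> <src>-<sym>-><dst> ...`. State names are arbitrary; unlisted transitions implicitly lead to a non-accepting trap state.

start=q0 accept=q19 q0-0->q1 q0-1->q2 q1-0->q3 q1-1->q4 q2-0->q5 q2-1->q2 q3-0->q6 q3-1->q7 q4-0->q8 q4-1->q4 q5-0->q3 q5-1->q9 q6-0->q0 q6-1->q10 q7-0->q11 q7-1->q7 q8-0->q6 q8-1->q12 q9-0->q8 q9-1->q13 q10-0->q14 q10-1->q10 q11-0->q0 q11-1->q15 q12-0->q11 q12-1->q16 q13-0->q16 q13-1->q13 q14-0->q1 q14-1->q17 q15-0->q14 q15-1->q18 q16-0->q18 q16-1->q16 q17-0->q5 q17-1->q19 q18-0->q19 q18-1->q18 q19-0->q13 q19-1->q19

Handle the two conditions separately and then intersect. One (5 states) tracks whether and how much of `1011` has been seen; the other (4 states) tracks the count of `0`s modulo 4. Each combined state is a pair, one component from each; accept when both components accept.
20 states suffice.
          0    1  
>  q0     q1   q2 
   q1     q3   q4 
   q2     q5   q2 
   q3     q6   q7 
   q4     q8   q4 
   q5     q3   q9 
   q6     q0  q10 
   q7    q11   q7 
   q8     q6  q12 
   q9     q8  q13 
   q10   q14  q10 
   q11    q0  q15 
   q12   q11  q16 
   q13   q16  q13 
   q14    q1  q17 
   q15   q14  q18 
   q16   q18  q16 
   q17    q5  q19 
   q18   q19  q18 
 * q19   q13  q19 
(> = start, * = accepting)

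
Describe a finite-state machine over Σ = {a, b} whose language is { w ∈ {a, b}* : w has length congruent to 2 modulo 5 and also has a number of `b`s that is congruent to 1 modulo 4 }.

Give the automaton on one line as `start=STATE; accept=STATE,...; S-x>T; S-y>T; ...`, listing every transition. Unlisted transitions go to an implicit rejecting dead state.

Build one automaton per condition and run them in lockstep. One (5 states) tracks the input length modulo 5; the other (4 states) tracks the count of `b`s modulo 4. Each combined state is a pair, one component from each; accept when both components accept.
          a    b  
>  q0     q1   q2 
   q1     q3   q4 
   q2     q4   q5 
   q3     q6   q7 
 * q4     q7   q8 
   q5     q8   q9 
   q6    q10  q11 
   q7    q11  q12 
   q8    q12  q13 
   q9    q13  q10 
   q10    q0  q14 
   q11   q14  q15 
   q12   q15  q16 
   q13   q16   q0 
   q14    q2  q17 
   q15   q17  q18 
   q16   q18   q1 
   q17    q5  q19 
   q18   q19   q3 
   q19    q9   q6 
(> = start, * = accepting)

start=q0; accept=q4; q0-a>q1; q0-b>q2; q1-a>q3; q1-b>q4; q2-a>q4; q2-b>q5; q3-a>q6; q3-b>q7; q4-a>q7; q4-b>q8; q5-a>q8; q5-b>q9; q6-a>q10; q6-b>q11; q7-a>q11; q7-b>q12; q8-a>q12; q8-b>q13; q9-a>q13; q9-b>q10; q10-a>q0; q10-b>q14; q11-a>q14; q11-b>q15; q12-a>q15; q12-b>q16; q13-a>q16; q13-b>q0; q14-a>q2; q14-b>q17; q15-a>q17; q15-b>q18; q16-a>q18; q16-b>q1; q17-a>q5; q17-b>q19; q18-a>q19; q18-b>q3; q19-a>q9; q19-b>q6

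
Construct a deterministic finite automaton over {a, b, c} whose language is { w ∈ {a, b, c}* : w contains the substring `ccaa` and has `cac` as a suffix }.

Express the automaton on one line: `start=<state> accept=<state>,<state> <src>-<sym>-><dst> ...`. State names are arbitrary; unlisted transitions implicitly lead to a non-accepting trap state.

Handle the two conditions separately and then intersect. One (5 states) tracks whether and how much of `ccaa` has been seen; the other (4 states) tracks how much of the suffix `cac` has currently been matched. Each combined state is a pair, one component from each; accept when both components accept.
        a   b   c  
>  S0   S0  S0  S1 
   S1   S2  S0  S3 
   S2   S0  S0  S4 
   S3   S5  S0  S3 
   S4   S2  S0  S3 
   S5   S6  S0  S4 
   S6   S6  S6  S7 
   S7   S8  S6  S7 
   S8   S6  S6  S9 
 * S9   S8  S6  S7 
(> = start, * = accepting)

start=S0 accept=S9 S0-a->S0 S0-b->S0 S0-c->S1 S1-a->S2 S1-b->S0 S1-c->S3 S2-a->S0 S2-b->S0 S2-c->S4 S3-a->S5 S3-b->S0 S3-c->S3 S4-a->S2 S4-b->S0 S4-c->S3 S5-a->S6 S5-b->S0 S5-c->S4 S6-a->S6 S6-b->S6 S6-c->S7 S7-a->S8 S7-b->S6 S7-c->S7 S8-a->S6 S8-b->S6 S8-c->S9 S9-a->S8 S9-b->S6 S9-c->S7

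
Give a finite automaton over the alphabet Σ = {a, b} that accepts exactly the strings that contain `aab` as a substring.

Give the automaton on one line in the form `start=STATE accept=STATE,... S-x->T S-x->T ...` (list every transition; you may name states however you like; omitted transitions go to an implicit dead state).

Track how much of `aab` has been matched so far: state s0 is no progress, s3 is the absorbing accept state reached once `aab` has occurred. Intermediate states record partial matches; on a mismatch, fall back to the longest reusable overlap.
A 4-state machine:
        a   b  
>  s0   s1  s0 
   s1   s2  s0 
   s2   s2  s3 
 * s3   s3  s3 
(> = start, * = accepting)

start=s0 accept=s3 s0-a->s1 s0-b->s0 s1-a->s2 s1-b->s0 s2-a->s2 s2-b->s3 s3-a->s3 s3-b->s3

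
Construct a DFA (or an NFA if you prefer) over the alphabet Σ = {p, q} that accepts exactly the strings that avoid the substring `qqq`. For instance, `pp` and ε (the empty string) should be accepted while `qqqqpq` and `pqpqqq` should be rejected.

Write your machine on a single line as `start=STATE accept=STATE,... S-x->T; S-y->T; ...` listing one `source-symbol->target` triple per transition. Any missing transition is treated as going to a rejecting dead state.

start=s0; accept=s0,s1,s2; s0-p->s0; s0-q->s1; s1-p->s0; s1-q->s2; s2-p->s0; s2-q->s3; s3-p->s3; s3-q->s3

Track partial matches of the forbidden pattern `qqq`. State s3 is a dead state reached once `qqq` has occurred; every other state accepts. s0 means no part of `qqq` is currently matched.
        p   q  
>* s0   s0  s1 
 * s1   s0  s2 
 * s2   s0  s3 
   s3   s3  s3 
(> = start, * = accepting)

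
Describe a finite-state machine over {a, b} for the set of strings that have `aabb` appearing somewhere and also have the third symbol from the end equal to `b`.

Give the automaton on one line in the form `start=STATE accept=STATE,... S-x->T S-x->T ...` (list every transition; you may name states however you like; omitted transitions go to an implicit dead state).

Run two small machines in parallel and take their product. The first has 5 states tracking whether and how much of `aabb` has been seen; the second has 15 states tracking the last 3 symbols read. A product state is a pair (one from each), accepting exactly when both do. Minimizing collapses redundant product states.
A 12-state machine:
          a    b  
>  S0     S1   S0 
   S1     S2   S0 
   S2     S2   S3 
   S3     S1   S4 
   S4     S5   S6 
 * S5     S7   S8 
 * S6     S5   S6 
 * S7     S9  S10 
 * S8    S11   S4 
   S9     S9  S10 
   S10   S11   S4 
   S11    S7   S8 
(> = start, * = accepting)

start=S0 accept=S5,S6,S7,S8 S0-a->S1 S0-b->S0 S1-a->S2 S1-b->S0 S2-a->S2 S2-b->S3 S3-a->S1 S3-b->S4 S4-a->S5 S4-b->S6 S5-a->S7 S5-b->S8 S6-a->S5 S6-b->S6 S7-a->S9 S7-b->S10 S8-a->S11 S8-b->S4 S9-a->S9 S9-b->S10 S10-a->S11 S10-b->S4 S11-a->S7 S11-b->S8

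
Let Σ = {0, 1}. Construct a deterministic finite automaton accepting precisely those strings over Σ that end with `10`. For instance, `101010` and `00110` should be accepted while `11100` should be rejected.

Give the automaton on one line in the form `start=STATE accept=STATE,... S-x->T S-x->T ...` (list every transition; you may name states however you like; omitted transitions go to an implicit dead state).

start=s0 accept=s2 s0-0->s0 s0-1->s1 s1-0->s2 s1-1->s1 s2-0->s0 s2-1->s1

Let each state record the length of the longest suffix of the input read so far that is also a prefix of `10`. s1 means the last symbol is `1`; s2 means the last 2 symbols are `10`. Accept only at s2, where the string currently ends in `10`.
A 3-state machine:
        0   1  
>  s0   s0  s1 
   s1   s2  s1 
 * s2   s0  s1 
(> = start, * = accepting)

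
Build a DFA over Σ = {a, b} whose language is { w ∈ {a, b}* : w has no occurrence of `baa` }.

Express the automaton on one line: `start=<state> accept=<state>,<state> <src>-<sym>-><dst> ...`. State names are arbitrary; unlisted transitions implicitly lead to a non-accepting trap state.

start=q0 accept=q0,q1,q2 q0-a->q0 q0-b->q1 q1-a->q2 q1-b->q1 q2-a->q3 q2-b->q1 q3-a->q3 q3-b->q3

This is the complement of 'contains `baa`'. Use the same substring-matching states — q0 through q3 holding how much of `baa` has just been matched — but flip the accepting set: everything except the trap q3 accepts.
A 4-state machine:
        a   b  
>* q0   q0  q1 
 * q1   q2  q1 
 * q2   q3  q1 
   q3   q3  q3 
(> = start, * = accepting)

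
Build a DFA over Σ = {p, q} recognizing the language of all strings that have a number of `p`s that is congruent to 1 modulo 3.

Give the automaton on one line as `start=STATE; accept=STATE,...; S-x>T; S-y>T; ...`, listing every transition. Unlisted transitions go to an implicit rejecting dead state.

start=A; accept=B; A-p>B; A-q>A; B-p>C; B-q>B; C-p>A; C-q>C

Keep the running count of `p`s modulo 3: each `p` advances along the cycle A → B → C → A while other symbols loop. Accept at B.
With 3 states:
       p  q 
>  A   B  A 
 * B   C  B 
   C   A  C 
(> = start, * = accepting)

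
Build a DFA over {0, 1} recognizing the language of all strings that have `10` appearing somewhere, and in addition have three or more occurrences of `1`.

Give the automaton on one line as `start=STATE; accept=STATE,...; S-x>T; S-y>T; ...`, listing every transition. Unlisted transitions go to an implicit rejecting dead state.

start=s0; accept=s6,s8; s0-0>s0; s0-1>s1; s1-0>s2; s1-1>s3; s2-0>s2; s2-1>s4; s3-0>s4; s3-1>s5; s4-0>s4; s4-1>s6; s5-0>s6; s5-1>s7; s6-0>s6; s6-1>s8; s7-0>s8; s7-1>s7; s8-0>s8; s8-1>s8

Build one automaton per condition and run them in lockstep. The first has 3 states tracking whether and how much of `10` has been seen; the second has 5 states tracking the count of `1`s, saturating at 4. A product state is a pair (one from each), accepting exactly when both do.
With 9 states:
        0   1  
>  s0   s0  s1 
   s1   s2  s3 
   s2   s2  s4 
   s3   s4  s5 
   s4   s4  s6 
   s5   s6  s7 
 * s6   s6  s8 
   s7   s8  s7 
 * s8   s8  s8 
(> = start, * = accepting)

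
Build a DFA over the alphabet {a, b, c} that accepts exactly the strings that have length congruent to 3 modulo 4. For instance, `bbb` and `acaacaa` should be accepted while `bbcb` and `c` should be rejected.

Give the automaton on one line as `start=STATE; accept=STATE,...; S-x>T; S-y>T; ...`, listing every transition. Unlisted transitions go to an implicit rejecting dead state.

start=s0; accept=s3; s0-a>s1; s0-b>s1; s0-c>s1; s1-a>s2; s1-b>s2; s1-c>s2; s2-a>s3; s2-b>s3; s2-c>s3; s3-a>s0; s3-b>s0; s3-c>s0

Only the length mod 4 matters, so use a 4-cycle: from any state, every input symbol moves to the next state, wrapping s3 back to s0. Mark s3 accepting.
        a   b   c  
>  s0   s1  s1  s1 
   s1   s2  s2  s2 
   s2   s3  s3  s3 
 * s3   s0  s0  s0 
(> = start, * = accepting)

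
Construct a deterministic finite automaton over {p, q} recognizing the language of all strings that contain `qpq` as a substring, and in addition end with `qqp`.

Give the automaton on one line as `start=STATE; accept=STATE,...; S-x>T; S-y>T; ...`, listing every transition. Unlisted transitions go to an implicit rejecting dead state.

start=s0; accept=s6; s0-p>s0; s0-q>s1; s1-p>s2; s1-q>s1; s2-p>s0; s2-q>s3; s3-p>s4; s3-q>s5; s4-p>s4; s4-q>s3; s5-p>s6; s5-q>s5; s6-p>s4; s6-q>s3

Build one automaton per condition and run them in lockstep. One (4 states) tracks whether and how much of `qpq` has been seen; the other (4 states) tracks how much of the suffix `qqp` has currently been matched. Each combined state is a pair, one component from each; accept when both components accept. Minimizing collapses redundant product states.
A 7-state machine:
        p   q  
>  s0   s0  s1 
   s1   s2  s1 
   s2   s0  s3 
   s3   s4  s5 
   s4   s4  s3 
   s5   s6  s5 
 * s6   s4  s3 
(> = start, * = accepting)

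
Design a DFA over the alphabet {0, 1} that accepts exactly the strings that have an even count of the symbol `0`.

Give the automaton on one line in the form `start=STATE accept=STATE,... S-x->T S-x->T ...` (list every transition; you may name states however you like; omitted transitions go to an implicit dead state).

The only thing that matters is how many `0`s have appeared, reduced mod 2. Use one state per residue: q0 for 0, …, q1 for 1. Reading `0` moves to the next residue; anything else stays put. q0 is accepting.
        0   1  
>* q0   q1  q0 
   q1   q0  q1 
(> = start, * = accepting)

start=q0 accept=q0 q0-0->q1 q0-1->q0 q1-0->q0 q1-1->q1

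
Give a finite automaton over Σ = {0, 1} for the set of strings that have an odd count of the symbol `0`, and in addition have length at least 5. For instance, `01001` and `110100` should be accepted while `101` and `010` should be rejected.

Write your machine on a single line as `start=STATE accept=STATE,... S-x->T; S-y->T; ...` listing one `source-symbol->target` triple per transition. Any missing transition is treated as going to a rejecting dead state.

Handle the two conditions separately and then intersect. One (2 states) tracks the count of `0`s modulo 2; the other (7 states) tracks the input length, saturating at 6. Each combined state is a pair, one component from each; accept when both components accept.
          0    1  
>  q0     q1   q2 
   q1     q3   q4 
   q2     q4   q3 
   q3     q5   q6 
   q4     q6   q5 
   q5     q7   q8 
   q6     q8   q7 
   q7     q9  q10 
   q8    q10   q9 
 * q9    q11  q12 
   q10   q12  q11 
   q11   q12  q11 
 * q12   q11  q12 
(> = start, * = accepting)

start=q0; accept=q9,q12; q0-0->q1; q0-1->q2; q1-0->q3; q1-1->q4; q2-0->q4; q2-1->q3; q3-0->q5; q3-1->q6; q4-0->q6; q4-1->q5; q5-0->q7; q5-1->q8; q6-0->q8; q6-1->q7; q7-0->q9; q7-1->q10; q8-0->q10; q8-1->q9; q9-0->q11; q9-1->q12; q10-0->q12; q10-1->q11; q11-0->q12; q11-1->q11; q12-0->q11; q12-1->q12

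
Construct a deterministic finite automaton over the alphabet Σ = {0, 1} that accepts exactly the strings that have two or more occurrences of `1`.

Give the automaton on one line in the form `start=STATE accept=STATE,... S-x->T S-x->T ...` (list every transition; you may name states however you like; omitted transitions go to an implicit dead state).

start=s0 accept=s2,s3 s0-0->s0 s0-1->s1 s1-0->s1 s1-1->s2 s2-0->s2 s2-1->s3 s3-0->s3 s3-1->s3

Only the number of `1`s matters, and only up to 3. Make a chain s0 → s1 → s2 → s3 advanced by each `1` (with s3 absorbing); every other symbol self-loops. The accepting set is {s2, s3}.
With 4 states:
        0   1  
>  s0   s0  s1 
   s1   s1  s2 
 * s2   s2  s3 
 * s3   s3  s3 
(> = start, * = accepting)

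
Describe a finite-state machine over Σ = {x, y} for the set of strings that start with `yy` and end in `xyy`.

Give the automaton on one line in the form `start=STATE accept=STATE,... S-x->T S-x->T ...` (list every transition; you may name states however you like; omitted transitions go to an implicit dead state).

Handle the two conditions separately and then intersect. One (4 states) tracks whether the input so far still matches the prefix `yy`; the other (4 states) tracks how much of the suffix `xyy` has currently been matched. Each combined state is a pair, one component from each; accept when both components accept. Equivalent product states are then merged.
With 7 states:
        x   y  
>  q0   q1  q2 
   q1   q1  q1 
   q2   q1  q3 
   q3   q4  q3 
   q4   q4  q5 
   q5   q4  q6 
 * q6   q4  q3 
(> = start, * = accepting)

start=q0 accept=q6 q0-x->q1 q0-y->q2 q1-x->q1 q1-y->q1 q2-x->q1 q2-y->q3 q3-x->q4 q3-y->q3 q4-x->q4 q4-y->q5 q5-x->q4 q5-y->q6 q6-x->q4 q6-y->q3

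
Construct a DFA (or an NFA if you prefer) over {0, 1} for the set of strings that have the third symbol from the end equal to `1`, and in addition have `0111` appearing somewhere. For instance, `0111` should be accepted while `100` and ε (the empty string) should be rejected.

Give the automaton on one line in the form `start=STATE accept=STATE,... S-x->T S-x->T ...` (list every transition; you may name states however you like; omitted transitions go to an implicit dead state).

start=A accept=E,F,G,H A-0->B A-1->A B-0->B B-1->C C-0->B C-1->D D-0->B D-1->E E-0->F E-1->E F-0->G F-1->H G-0->I G-1->J H-0->K H-1->L I-0->I I-1->J J-0->K J-1->L K-0->G K-1->H L-0->F L-1->E

Handle the two conditions separately and then intersect. The first has 15 states tracking the last 3 symbols read; the second has 5 states tracking whether and how much of `0111` has been seen. A product state is a pair (one from each), accepting exactly when both do. After merging equivalent states the machine shrinks.
       0  1 
>  A   B  A 
   B   B  C 
   C   B  D 
   D   B  E 
 * E   F  E 
 * F   G  H 
 * G   I  J 
 * H   K  L 
   I   I  J 
   J   K  L 
   K   G  H 
   L   F  E 
(> = start, * = accepting)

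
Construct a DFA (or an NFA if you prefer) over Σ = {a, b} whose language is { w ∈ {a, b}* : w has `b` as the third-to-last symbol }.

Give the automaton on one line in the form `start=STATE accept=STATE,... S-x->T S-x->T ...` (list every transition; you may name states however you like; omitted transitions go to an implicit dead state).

Because acceptance depends on a position counted from the end, the machine has to buffer the most recent 3 symbols. Make each state the string of the last up-to-3 symbols read; on input `x` shift the window left and append `x`. Accept when the buffered window has length 3 and begins with `b`.
With 15 states:
          a    b  
>  S0     S1   S2 
   S1     S3   S4 
   S2     S5   S6 
   S3     S7   S8 
   S4     S9  S10 
   S5    S11  S12 
   S6    S13  S14 
   S7     S7   S8 
   S8     S9  S10 
   S9    S11  S12 
   S10   S13  S14 
 * S11    S7   S8 
 * S12    S9  S10 
 * S13   S11  S12 
 * S14   S13  S14 
(> = start, * = accepting)

start=S0 accept=S11,S12,S13,S14 S0-a->S1 S0-b->S2 S1-a->S3 S1-b->S4 S2-a->S5 S2-b->S6 S3-a->S7 S3-b->S8 S4-a->S9 S4-b->S10 S5-a->S11 S5-b->S12 S6-a->S13 S6-b->S14 S7-a->S7 S7-b->S8 S8-a->S9 S8-b->S10 S9-a->S11 S9-b->S12 S10-a->S13 S10-b->S14 S11-a->S7 S11-b->S8 S12-a->S9 S12-b->S10 S13-a->S11 S13-b->S12 S14-a->S13 S14-b->S14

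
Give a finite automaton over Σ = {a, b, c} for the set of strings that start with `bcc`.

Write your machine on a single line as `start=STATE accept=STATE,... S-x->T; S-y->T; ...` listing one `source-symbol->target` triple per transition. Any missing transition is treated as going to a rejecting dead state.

Check the first 3 symbols one by one: S0 through S2 record how many have matched `bcc` so far; any wrong symbol goes to the dead state S4. After all 3 match we enter the accepting sink S3.
        a   b   c  
>  S0   S4  S1  S4 
   S1   S4  S4  S2 
   S2   S4  S4  S3 
 * S3   S3  S3  S3 
   S4   S4  S4  S4 
(> = start, * = accepting)

start=S0; accept=S3; S0-a->S4; S0-b->S1; S0-c->S4; S1-a->S4; S1-b->S4; S1-c->S2; S2-a->S4; S2-b->S4; S2-c->S3; S3-a->S3; S3-b->S3; S3-c->S3; S4-a->S4; S4-b->S4; S4-c->S4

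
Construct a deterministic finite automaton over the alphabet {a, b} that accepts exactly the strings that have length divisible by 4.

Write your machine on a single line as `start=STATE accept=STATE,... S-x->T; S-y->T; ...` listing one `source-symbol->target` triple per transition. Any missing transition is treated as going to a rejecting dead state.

Only the length mod 4 matters, so use a 4-cycle: from any state, every input symbol moves to the next state, wrapping q3 back to q0. Mark q0 accepting.
With 4 states:
        a   b  
>* q0   q1  q1 
   q1   q2  q2 
   q2   q3  q3 
   q3   q0  q0 
(> = start, * = accepting)

start=q0; accept=q0; q0-a->q1; q0-b->q1; q1-a->q2; q1-b->q2; q2-a->q3; q2-b->q3; q3-a->q0; q3-b->q0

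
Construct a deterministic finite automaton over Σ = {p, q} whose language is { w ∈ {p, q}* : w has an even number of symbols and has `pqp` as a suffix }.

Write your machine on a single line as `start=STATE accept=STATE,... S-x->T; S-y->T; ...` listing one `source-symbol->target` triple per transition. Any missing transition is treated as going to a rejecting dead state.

Build one automaton per condition and run them in lockstep. One (2 states) tracks the input length modulo 2; the other (4 states) tracks how much of the suffix `pqp` has currently been matched. Each combined state is a pair, one component from each; accept when both components accept.
An 8-state machine:
        p   q  
>  s0   s1  s2 
   s1   s3  s4 
   s2   s3  s0 
   s3   s1  s5 
   s4   s6  s2 
   s5   s7  s0 
   s6   s3  s4 
 * s7   s1  s5 
(> = start, * = accepting)

start=s0; accept=s7; s0-p->s1; s0-q->s2; s1-p->s3; s1-q->s4; s2-p->s3; s2-q->s0; s3-p->s1; s3-q->s5; s4-p->s6; s4-q->s2; s5-p->s7; s5-q->s0; s6-p->s3; s6-q->s4; s7-p->s1; s7-q->s5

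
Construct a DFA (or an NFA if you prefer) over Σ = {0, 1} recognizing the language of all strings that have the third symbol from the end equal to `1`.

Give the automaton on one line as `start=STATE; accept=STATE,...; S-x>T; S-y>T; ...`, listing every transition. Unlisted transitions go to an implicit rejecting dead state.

Because acceptance depends on a position counted from the end, the machine has to buffer the most recent 3 symbols. Make each state the string of the last up-to-3 symbols read; on input `x` shift the window left and append `x`. Accept when the buffered window has length 3 and begins with `1`.
15 states suffice.
          0    1  
>  s0     s1   s2 
   s1     s3   s4 
   s2     s5   s6 
   s3     s7   s8 
   s4     s9  s10 
   s5    s11  s12 
   s6    s13  s14 
   s7     s7   s8 
   s8     s9  s10 
   s9    s11  s12 
   s10   s13  s14 
 * s11    s7   s8 
 * s12    s9  s10 
 * s13   s11  s12 
 * s14   s13  s14 
(> = start, * = accepting)

start=s0; accept=s11,s12,s13,s14; s0-0>s1; s0-1>s2; s1-0>s3; s1-1>s4; s2-0>s5; s2-1>s6; s3-0>s7; s3-1>s8; s4-0>s9; s4-1>s10; s5-0>s11; s5-1>s12; s6-0>s13; s6-1>s14; s7-0>s7; s7-1>s8; s8-0>s9; s8-1>s10; s9-0>s11; s9-1>s12; s10-0>s13; s10-1>s14; s11-0>s7; s11-1>s8; s12-0>s9; s12-1>s10; s13-0>s11; s13-1>s12; s14-0>s13; s14-1>s14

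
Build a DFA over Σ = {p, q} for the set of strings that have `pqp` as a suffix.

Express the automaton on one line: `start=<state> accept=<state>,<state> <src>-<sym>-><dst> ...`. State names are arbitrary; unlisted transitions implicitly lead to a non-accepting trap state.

Remember how much of `pqp` the current input suffix matches. State s0 means no match yet; s1 means the last symbol is `p`; s2 means the last 2 symbols are `pq`; s3 means the last 3 symbols are `pqp`. Only s3 accepts. On a mismatch, fall back to the longest proper suffix that is still a prefix of `pqp`.
With 4 states:
        p   q  
>  s0   s1  s0 
   s1   s1  s2 
   s2   s3  s0 
 * s3   s1  s2 
(> = start, * = accepting)

start=s0 accept=s3 s0-p->s1 s0-q->s0 s1-p->s1 s1-q->s2 s2-p->s3 s2-q->s0 s3-p->s1 s3-q->s2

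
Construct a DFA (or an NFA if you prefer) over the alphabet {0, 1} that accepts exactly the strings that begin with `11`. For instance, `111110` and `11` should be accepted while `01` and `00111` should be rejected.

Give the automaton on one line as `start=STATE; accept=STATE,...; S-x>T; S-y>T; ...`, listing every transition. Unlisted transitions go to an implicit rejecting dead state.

Check the first 2 symbols one by one: A through B record how many have matched `11` so far; any wrong symbol goes to the dead state D. After all 2 match we enter the accepting sink C.
With 4 states:
       0  1 
>  A   D  B 
   B   D  C 
 * C   C  C 
   D   D  D 
(> = start, * = accepting)

start=A; accept=C; A-0>D; A-1>B; B-0>D; B-1>C; C-0>C; C-1>C; D-0>D; D-1>D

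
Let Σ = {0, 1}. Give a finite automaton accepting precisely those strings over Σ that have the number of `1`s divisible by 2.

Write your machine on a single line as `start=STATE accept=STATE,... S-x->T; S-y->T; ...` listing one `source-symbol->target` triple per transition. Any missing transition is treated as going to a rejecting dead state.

The only thing that matters is how many `1`s have appeared, reduced mod 2. Use one state per residue: A for 0, …, B for 1. Reading `1` moves to the next residue; anything else stays put. A is accepting.
A 2-state machine:
       0  1 
>* A   A  B 
   B   B  A 
(> = start, * = accepting)

start=A; accept=A; A-0->A; A-1->B; B-0->B; B-1->A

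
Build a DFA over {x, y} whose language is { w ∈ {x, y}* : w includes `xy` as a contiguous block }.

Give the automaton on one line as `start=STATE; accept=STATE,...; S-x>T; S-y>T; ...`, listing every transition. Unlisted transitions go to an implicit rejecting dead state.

start=S0; accept=S2; S0-x>S1; S0-y>S0; S1-x>S1; S1-y>S2; S2-x>S2; S2-y>S2

States S0..S1 record the length of the longest prefix of `xy` that matches the current input suffix. Reaching S2 means `xy` has been seen, and we stay there forever. Accept from S2.
3 states suffice.
        x   y  
>  S0   S1  S0 
   S1   S1  S2 
 * S2   S2  S2 
(> = start, * = accepting)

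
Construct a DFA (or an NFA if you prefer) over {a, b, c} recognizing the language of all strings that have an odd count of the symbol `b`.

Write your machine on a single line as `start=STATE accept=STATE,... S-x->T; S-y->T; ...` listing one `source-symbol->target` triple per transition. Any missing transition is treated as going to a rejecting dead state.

Keep the running count of `b`s modulo 2: each `b` advances along the cycle q0 → q1 → q0 while other symbols loop. Accept at q1.
A 2-state machine:
        a   b   c  
>  q0   q0  q1  q0 
 * q1   q1  q0  q1 
(> = start, * = accepting)

start=q0; accept=q1; q0-a->q0; q0-b->q1; q0-c->q0; q1-a->q1; q1-b->q0; q1-c->q1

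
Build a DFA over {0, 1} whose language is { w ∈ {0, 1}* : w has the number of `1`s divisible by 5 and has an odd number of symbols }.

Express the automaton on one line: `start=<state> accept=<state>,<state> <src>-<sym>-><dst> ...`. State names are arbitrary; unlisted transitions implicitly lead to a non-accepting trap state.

start=A accept=B A-0->B A-1->C B-0->A B-1->D C-0->D C-1->E D-0->C D-1->F E-0->F E-1->G F-0->E F-1->H G-0->H G-1->I H-0->G H-1->J I-0->J I-1->B J-0->I J-1->A

Run two small machines in parallel and take their product. One (5 states) tracks the count of `1`s modulo 5; the other (2 states) tracks the input length modulo 2. Each combined state is a pair, one component from each; accept when both components accept.
With 10 states:
       0  1 
>  A   B  C 
 * B   A  D 
   C   D  E 
   D   C  F 
   E   F  G 
   F   E  H 
   G   H  I 
   H   G  J 
   I   J  B 
   J   I  A 
(> = start, * = accepting)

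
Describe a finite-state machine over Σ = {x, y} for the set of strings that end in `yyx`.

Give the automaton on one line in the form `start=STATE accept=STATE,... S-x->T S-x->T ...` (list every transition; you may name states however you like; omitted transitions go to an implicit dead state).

Let each state record the length of the longest suffix of the input read so far that is also a prefix of `yyx`. s1 means the last symbol is `y`; s2 means the last 2 symbols are `yy`; s3 means the last 3 symbols are `yyx`. Accept only at s3, where the string currently ends in `yyx`.
4 states suffice.
        x   y  
>  s0   s0  s1 
   s1   s0  s2 
   s2   s3  s2 
 * s3   s0  s1 
(> = start, * = accepting)

start=s0 accept=s3 s0-x->s0 s0-y->s1 s1-x->s0 s1-y->s2 s2-x->s3 s2-y->s2 s3-x->s0 s3-y->s1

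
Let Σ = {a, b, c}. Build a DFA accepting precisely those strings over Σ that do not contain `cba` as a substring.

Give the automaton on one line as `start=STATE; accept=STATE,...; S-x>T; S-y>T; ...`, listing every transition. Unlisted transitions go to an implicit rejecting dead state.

Track partial matches of the forbidden pattern `cba`. State s3 is a dead state reached once `cba` has occurred; every other state accepts. s0 means no part of `cba` is currently matched.
        a   b   c  
>* s0   s0  s0  s1 
 * s1   s0  s2  s1 
 * s2   s3  s0  s1 
   s3   s3  s3  s3 
(> = start, * = accepting)

start=s0; accept=s0,s1,s2; s0-a>s0; s0-b>s0; s0-c>s1; s1-a>s0; s1-b>s2; s1-c>s1; s2-a>s3; s2-b>s0; s2-c>s1; s3-a>s3; s3-b>s3; s3-c>s3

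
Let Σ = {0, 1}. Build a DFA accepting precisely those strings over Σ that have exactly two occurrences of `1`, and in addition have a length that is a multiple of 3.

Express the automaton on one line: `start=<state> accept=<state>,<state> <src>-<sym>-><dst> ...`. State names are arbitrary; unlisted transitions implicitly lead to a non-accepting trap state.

Run two small machines in parallel and take their product. One (4 states) tracks the count of `1`s, saturating at 3; the other (3 states) tracks the input length modulo 3. Each combined state is a pair, one component from each; accept when both components accept. Minimizing collapses redundant product states.
        0   1  
>  s0   s1  s2 
   s1   s3  s4 
   s2   s4  s5 
   s3   s0  s6 
   s4   s6  s7 
   s5   s7  s8 
   s6   s2  s9 
 * s7   s9  s8 
   s8   s8  s8 
   s9   s5  s8 
(> = start, * = accepting)

start=s0 accept=s7 s0-0->s1 s0-1->s2 s1-0->s3 s1-1->s4 s2-0->s4 s2-1->s5 s3-0->s0 s3-1->s6 s4-0->s6 s4-1->s7 s5-0->s7 s5-1->s8 s6-0->s2 s6-1->s9 s7-0->s9 s7-1->s8 s8-0->s8 s8-1->s8 s9-0->s5 s9-1->s8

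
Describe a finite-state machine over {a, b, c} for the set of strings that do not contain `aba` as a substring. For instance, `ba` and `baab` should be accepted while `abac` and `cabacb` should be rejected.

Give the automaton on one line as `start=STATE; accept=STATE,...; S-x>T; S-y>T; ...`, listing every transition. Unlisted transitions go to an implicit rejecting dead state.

start=S0; accept=S0,S1,S2; S0-a>S1; S0-b>S0; S0-c>S0; S1-a>S1; S1-b>S2; S1-c>S0; S2-a>S3; S2-b>S0; S2-c>S0; S3-a>S3; S3-b>S3; S3-c>S3

This is the complement of 'contains `aba`'. Use the same substring-matching states — S0 through S3 holding how much of `aba` has just been matched — but flip the accepting set: everything except the trap S3 accepts.
        a   b   c  
>* S0   S1  S0  S0 
 * S1   S1  S2  S0 
 * S2   S3  S0  S0 
   S3   S3  S3  S3 
(> = start, * = accepting)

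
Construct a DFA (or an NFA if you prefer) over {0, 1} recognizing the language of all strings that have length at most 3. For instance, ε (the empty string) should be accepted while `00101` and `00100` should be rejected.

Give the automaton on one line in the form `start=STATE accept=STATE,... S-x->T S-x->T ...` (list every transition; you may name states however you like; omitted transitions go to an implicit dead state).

Count input length up to 4: every symbol moves from s0 toward s4, which means 'more than 3' and absorbs. Accept from {s0, s1, s2, s3}.
        0   1  
>* s0   s1  s1 
 * s1   s2  s2 
 * s2   s3  s3 
 * s3   s4  s4 
   s4   s4  s4 
(> = start, * = accepting)

start=s0 accept=s0,s1,s2,s3 s0-0->s1 s0-1->s1 s1-0->s2 s1-1->s2 s2-0->s3 s2-1->s3 s3-0->s4 s3-1->s4 s4-0->s4 s4-1->s4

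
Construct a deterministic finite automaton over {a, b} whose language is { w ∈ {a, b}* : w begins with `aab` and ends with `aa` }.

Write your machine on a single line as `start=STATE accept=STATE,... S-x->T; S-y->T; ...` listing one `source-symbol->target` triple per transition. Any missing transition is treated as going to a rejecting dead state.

Handle the two conditions separately and then intersect. One (5 states) tracks whether the input so far still matches the prefix `aab`; the other (3 states) tracks how much of the suffix `aa` has currently been matched. Each combined state is a pair, one component from each; accept when both components accept. After merging equivalent states the machine shrinks.
A 7-state machine:
        a   b  
>  q0   q1  q2 
   q1   q3  q2 
   q2   q2  q2 
   q3   q2  q4 
   q4   q5  q4 
   q5   q6  q4 
 * q6   q6  q4 
(> = start, * = accepting)

start=q0; accept=q6; q0-a->q1; q0-b->q2; q1-a->q3; q1-b->q2; q2-a->q2; q2-b->q2; q3-a->q2; q3-b->q4; q4-a->q5; q4-b->q4; q5-a->q6; q5-b->q4; q6-a->q6; q6-b->q4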